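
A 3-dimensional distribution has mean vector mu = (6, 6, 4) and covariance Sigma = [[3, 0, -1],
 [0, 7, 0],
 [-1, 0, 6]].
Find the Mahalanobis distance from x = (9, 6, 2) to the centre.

Step 1 — centre the observation: (x - mu) = (3, 0, -2).

Step 2 — invert Sigma (cofactor / det for 3×3, or solve directly):
  Sigma^{-1} = [[0.3529, 0, 0.0588],
 [0, 0.1429, 0],
 [0.0588, 0, 0.1765]].

Step 3 — form the quadratic (x - mu)^T · Sigma^{-1} · (x - mu):
  Sigma^{-1} · (x - mu) = (0.9412, 0, -0.1765).
  (x - mu)^T · [Sigma^{-1} · (x - mu)] = (3)·(0.9412) + (0)·(0) + (-2)·(-0.1765) = 3.1765.

Step 4 — take square root: d = √(3.1765) ≈ 1.7823.

d(x, mu) = √(3.1765) ≈ 1.7823


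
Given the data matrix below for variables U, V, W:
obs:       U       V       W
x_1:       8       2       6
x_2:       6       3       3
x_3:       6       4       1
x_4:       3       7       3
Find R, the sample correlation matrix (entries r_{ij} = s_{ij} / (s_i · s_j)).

Step 1 — column means:
  mean(U) = (8 + 6 + 6 + 3) / 4 = 23/4 = 5.75
  mean(V) = (2 + 3 + 4 + 7) / 4 = 16/4 = 4
  mean(W) = (6 + 3 + 1 + 3) / 4 = 13/4 = 3.25

Step 2 — sample variances and covariances s[i,j] = (1/(n-1)) · Σ_k (x_{k,i} - mean_i) · (x_{k,j} - mean_j), with n-1 = 3:
  s[U,U] = ((2.25)·(2.25) + (0.25)·(0.25) + (0.25)·(0.25) + (-2.75)·(-2.75)) / 3 = 12.75/3 = 4.25
  s[U,V] = ((2.25)·(-2) + (0.25)·(-1) + (0.25)·(0) + (-2.75)·(3)) / 3 = -13/3 = -4.3333
  s[U,W] = ((2.25)·(2.75) + (0.25)·(-0.25) + (0.25)·(-2.25) + (-2.75)·(-0.25)) / 3 = 6.25/3 = 2.0833
  s[V,V] = ((-2)·(-2) + (-1)·(-1) + (0)·(0) + (3)·(3)) / 3 = 14/3 = 4.6667
  s[V,W] = ((-2)·(2.75) + (-1)·(-0.25) + (0)·(-2.25) + (3)·(-0.25)) / 3 = -6/3 = -2
  s[W,W] = ((2.75)·(2.75) + (-0.25)·(-0.25) + (-2.25)·(-2.25) + (-0.25)·(-0.25)) / 3 = 12.75/3 = 4.25
  Sample standard deviations s_i = √(s[i,i]):
  s(U) = √(4.25) = 2.0616
  s(V) = √(4.6667) = 2.1602
  s(W) = √(4.25) = 2.0616

Step 3 — r_{ij} = s_{ij} / (s_i · s_j):
  r[U,U] = 1 (diagonal).
  r[U,V] = -4.3333 / (2.0616 · 2.1602) = -4.3333 / 4.4535 = -0.973
  r[U,W] = 2.0833 / (2.0616 · 2.0616) = 2.0833 / 4.25 = 0.4902
  r[V,V] = 1 (diagonal).
  r[V,W] = -2 / (2.1602 · 2.0616) = -2 / 4.4535 = -0.4491
  r[W,W] = 1 (diagonal).

R is symmetric with unit diagonal. Assembling:

R = [[1, -0.973, 0.4902],
 [-0.973, 1, -0.4491],
 [0.4902, -0.4491, 1]]


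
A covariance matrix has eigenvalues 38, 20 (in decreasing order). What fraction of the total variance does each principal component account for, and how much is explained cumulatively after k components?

Step 1 — total variance = trace(Sigma) = Σ λ_i = 38 + 20 = 58.

Step 2 — fraction explained by component i = λ_i / Σ λ:
  PC1: 38/58 = 0.6552
  PC2: 20/58 = 0.3448

Step 3 — cumulative fraction after k components = (λ_1 + ... + λ_k) / Σ λ:
  k = 1: 38/58 = 0.6552
  k = 2: (38 + 20)/58 = 58/58 = 1

Summary (fraction, with percent):

explained: PC1 0.6552 (65.52%), PC2 0.3448 (34.48%);  cumulative: 0.6552, 1


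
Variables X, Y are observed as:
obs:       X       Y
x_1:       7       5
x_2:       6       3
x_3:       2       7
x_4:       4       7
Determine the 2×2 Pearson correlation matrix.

Step 1 — column means:
  mean(X) = (7 + 6 + 2 + 4) / 4 = 19/4 = 4.75
  mean(Y) = (5 + 3 + 7 + 7) / 4 = 22/4 = 5.5

Step 2 — sample variances and covariances s[i,j] = (1/(n-1)) · Σ_k (x_{k,i} - mean_i) · (x_{k,j} - mean_j), with n-1 = 3:
  s[X,X] = ((2.25)·(2.25) + (1.25)·(1.25) + (-2.75)·(-2.75) + (-0.75)·(-0.75)) / 3 = 14.75/3 = 4.9167
  s[X,Y] = ((2.25)·(-0.5) + (1.25)·(-2.5) + (-2.75)·(1.5) + (-0.75)·(1.5)) / 3 = -9.5/3 = -3.1667
  s[Y,Y] = ((-0.5)·(-0.5) + (-2.5)·(-2.5) + (1.5)·(1.5) + (1.5)·(1.5)) / 3 = 11/3 = 3.6667
  Sample standard deviations s_i = √(s[i,i]):
  s(X) = √(4.9167) = 2.2174
  s(Y) = √(3.6667) = 1.9149

Step 3 — r_{ij} = s_{ij} / (s_i · s_j):
  r[X,X] = 1 (diagonal).
  r[X,Y] = -3.1667 / (2.2174 · 1.9149) = -3.1667 / 4.2459 = -0.7458
  r[Y,Y] = 1 (diagonal).

R is symmetric with unit diagonal. Assembling:

R = [[1, -0.7458],
 [-0.7458, 1]]


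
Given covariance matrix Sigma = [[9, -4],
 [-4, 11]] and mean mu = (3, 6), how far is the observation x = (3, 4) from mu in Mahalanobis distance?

Step 1 — centre the observation: (x - mu) = (0, -2).

Step 2 — invert Sigma. det(Sigma) = 9·11 - (-4)² = 83.
  Sigma^{-1} = (1/det) · [[d, -b], [-b, a]] = [[0.1325, 0.0482],
 [0.0482, 0.1084]].

Step 3 — form the quadratic (x - mu)^T · Sigma^{-1} · (x - mu):
  Sigma^{-1} · (x - mu) = (-0.0964, -0.2169).
  (x - mu)^T · [Sigma^{-1} · (x - mu)] = (0)·(-0.0964) + (-2)·(-0.2169) = 0.4337.

Step 4 — take square root: d = √(0.4337) ≈ 0.6586.

d(x, mu) = √(0.4337) ≈ 0.6586


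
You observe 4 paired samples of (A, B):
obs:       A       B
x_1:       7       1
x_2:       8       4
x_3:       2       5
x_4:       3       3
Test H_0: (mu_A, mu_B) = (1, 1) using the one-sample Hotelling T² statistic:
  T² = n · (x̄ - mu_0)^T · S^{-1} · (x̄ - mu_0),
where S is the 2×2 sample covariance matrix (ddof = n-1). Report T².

Step 1 — sample mean vector:
  mean(A) = (7 + 8 + 2 + 3) / 4 = 20/4 = 5
  mean(B) = (1 + 4 + 5 + 3) / 4 = 13/4 = 3.25
  x̄ = (5, 3.25),  deviation x̄ - mu_0 = (5, 3.25) - (1, 1) = (4, 2.25).

Step 2 — sample covariance matrix, S[i,j] = (1/(n-1)) · Σ_k (x_{k,i} - mean_i) · (x_{k,j} - mean_j), divisor n-1 = 3:
  S[A,A] = ((2)·(2) + (3)·(3) + (-3)·(-3) + (-2)·(-2)) / 3 = 26/3 = 8.6667
  S[A,B] = ((2)·(-2.25) + (3)·(0.75) + (-3)·(1.75) + (-2)·(-0.25)) / 3 = -7/3 = -2.3333
  S[B,B] = ((-2.25)·(-2.25) + (0.75)·(0.75) + (1.75)·(1.75) + (-0.25)·(-0.25)) / 3 = 8.75/3 = 2.9167
  S = [[8.6667, -2.3333],
 [-2.3333, 2.9167]].

Step 3 — invert S. det(S) = 8.6667·2.9167 - (-2.3333)² = 19.8333.
  S^{-1} = (1/det) · [[d, -b], [-b, a]] = [[0.1471, 0.1176],
 [0.1176, 0.437]].

Step 4 — quadratic form (x̄ - mu_0)^T · S^{-1} · (x̄ - mu_0):
  S^{-1} · (x̄ - mu_0) = (0.8529, 1.4538),
  (x̄ - mu_0)^T · [...] = (4)·(0.8529) + (2.25)·(1.4538) = 6.6828.

Step 5 — scale by n: T² = 4 · 6.6828 = 26.7311.

T² ≈ 26.7311


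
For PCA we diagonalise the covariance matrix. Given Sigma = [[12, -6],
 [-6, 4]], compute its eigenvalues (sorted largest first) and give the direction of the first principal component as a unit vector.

Step 1 — characteristic polynomial of 2×2 Sigma:
  det(Sigma - λI) = λ² - trace · λ + det = 0.
  trace = 12 + 4 = 16, det = 12·4 - (-6)² = 12.
Step 2 — discriminant:
  Δ = trace² - 4·det = 256 - 48 = 208.
Step 3 — eigenvalues:
  λ = (trace ± √Δ)/2 = (16 ± 14.4222)/2,
  λ_1 = 15.2111,  λ_2 = 0.7889.

Step 4 — unit eigenvector for λ_1: solve (Sigma - λ_1 I)v = 0. First row:
  (12 - 15.2111)·v_x + (-6)·v_y = 0, i.e. (-3.2111)·v_x + (-6)·v_y = 0,
  so v ∝ (b, λ_1 - a) = (-6, 3.2111); multiply by -1 so the first entry is positive: u = (6, -3.2111).
  ||u|| = √((6)² + (-3.2111)²) = √(46.3112) ≈ 6.8052,
  v_1 = u/||u|| ≈ (0.8817, -0.4719) (||v_1|| = 1).

λ_1 = 15.2111,  λ_2 = 0.7889;  v_1 ≈ (0.8817, -0.4719)


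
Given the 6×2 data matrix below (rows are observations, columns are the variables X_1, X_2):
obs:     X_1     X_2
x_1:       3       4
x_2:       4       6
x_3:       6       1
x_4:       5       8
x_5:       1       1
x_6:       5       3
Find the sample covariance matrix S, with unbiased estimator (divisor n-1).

Step 1 — column means:
  mean(X_1) = (3 + 4 + 6 + 5 + 1 + 5) / 6 = 24/6 = 4
  mean(X_2) = (4 + 6 + 1 + 8 + 1 + 3) / 6 = 23/6 = 3.8333

Step 2 — sample covariance S[i,j] = (1/(n-1)) · Σ_k (x_{k,i} - mean_i) · (x_{k,j} - mean_j), with n-1 = 5.
  S[X_1,X_1] = ((-1)·(-1) + (0)·(0) + (2)·(2) + (1)·(1) + (-3)·(-3) + (1)·(1)) / 5 = 16/5 = 3.2
  S[X_1,X_2] = ((-1)·(0.1667) + (0)·(2.1667) + (2)·(-2.8333) + (1)·(4.1667) + (-3)·(-2.8333) + (1)·(-0.8333)) / 5 = 6/5 = 1.2
  S[X_2,X_2] = ((0.1667)·(0.1667) + (2.1667)·(2.1667) + (-2.8333)·(-2.8333) + (4.1667)·(4.1667) + (-2.8333)·(-2.8333) + (-0.8333)·(-0.8333)) / 5 = 38.8333/5 = 7.7667

S is symmetric (S[j,i] = S[i,j]). Assembling:

S = [[3.2, 1.2],
 [1.2, 7.7667]]


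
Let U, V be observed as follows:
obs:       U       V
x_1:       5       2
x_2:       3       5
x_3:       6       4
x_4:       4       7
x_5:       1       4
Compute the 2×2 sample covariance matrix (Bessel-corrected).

Step 1 — column means:
  mean(U) = (5 + 3 + 6 + 4 + 1) / 5 = 19/5 = 3.8
  mean(V) = (2 + 5 + 4 + 7 + 4) / 5 = 22/5 = 4.4

Step 2 — sample covariance S[i,j] = (1/(n-1)) · Σ_k (x_{k,i} - mean_i) · (x_{k,j} - mean_j), with n-1 = 4.
  S[U,U] = ((1.2)·(1.2) + (-0.8)·(-0.8) + (2.2)·(2.2) + (0.2)·(0.2) + (-2.8)·(-2.8)) / 4 = 14.8/4 = 3.7
  S[U,V] = ((1.2)·(-2.4) + (-0.8)·(0.6) + (2.2)·(-0.4) + (0.2)·(2.6) + (-2.8)·(-0.4)) / 4 = -2.6/4 = -0.65
  S[V,V] = ((-2.4)·(-2.4) + (0.6)·(0.6) + (-0.4)·(-0.4) + (2.6)·(2.6) + (-0.4)·(-0.4)) / 4 = 13.2/4 = 3.3

S is symmetric (S[j,i] = S[i,j]). Assembling:

S = [[3.7, -0.65],
 [-0.65, 3.3]]


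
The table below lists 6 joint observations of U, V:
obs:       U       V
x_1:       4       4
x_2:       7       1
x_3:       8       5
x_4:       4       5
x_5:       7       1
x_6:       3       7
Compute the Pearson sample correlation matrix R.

Step 1 — column means:
  mean(U) = (4 + 7 + 8 + 4 + 7 + 3) / 6 = 33/6 = 5.5
  mean(V) = (4 + 1 + 5 + 5 + 1 + 7) / 6 = 23/6 = 3.8333

Step 2 — sample variances and covariances s[i,j] = (1/(n-1)) · Σ_k (x_{k,i} - mean_i) · (x_{k,j} - mean_j), with n-1 = 5:
  s[U,U] = ((-1.5)·(-1.5) + (1.5)·(1.5) + (2.5)·(2.5) + (-1.5)·(-1.5) + (1.5)·(1.5) + (-2.5)·(-2.5)) / 5 = 21.5/5 = 4.3
  s[U,V] = ((-1.5)·(0.1667) + (1.5)·(-2.8333) + (2.5)·(1.1667) + (-1.5)·(1.1667) + (1.5)·(-2.8333) + (-2.5)·(3.1667)) / 5 = -15.5/5 = -3.1
  s[V,V] = ((0.1667)·(0.1667) + (-2.8333)·(-2.8333) + (1.1667)·(1.1667) + (1.1667)·(1.1667) + (-2.8333)·(-2.8333) + (3.1667)·(3.1667)) / 5 = 28.8333/5 = 5.7667
  Sample standard deviations s_i = √(s[i,i]):
  s(U) = √(4.3) = 2.0736
  s(V) = √(5.7667) = 2.4014

Step 3 — r_{ij} = s_{ij} / (s_i · s_j):
  r[U,U] = 1 (diagonal).
  r[U,V] = -3.1 / (2.0736 · 2.4014) = -3.1 / 4.9796 = -0.6225
  r[V,V] = 1 (diagonal).

R is symmetric with unit diagonal. Assembling:

R = [[1, -0.6225],
 [-0.6225, 1]]


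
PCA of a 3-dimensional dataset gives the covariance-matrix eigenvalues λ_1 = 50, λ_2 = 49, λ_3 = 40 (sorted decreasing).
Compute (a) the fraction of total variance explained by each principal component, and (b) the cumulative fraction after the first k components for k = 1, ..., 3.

Step 1 — total variance = trace(Sigma) = Σ λ_i = 50 + 49 + 40 = 139.

Step 2 — fraction explained by component i = λ_i / Σ λ:
  PC1: 50/139 = 0.3597
  PC2: 49/139 = 0.3525
  PC3: 40/139 = 0.2878

Step 3 — cumulative fraction after k components = (λ_1 + ... + λ_k) / Σ λ:
  k = 1: 50/139 = 0.3597
  k = 2: (50 + 49)/139 = 99/139 = 0.7122
  k = 3: (50 + 49 + 40)/139 = 139/139 = 1

Summary (fraction, with percent):

explained: PC1 0.3597 (35.97%), PC2 0.3525 (35.25%), PC3 0.2878 (28.78%);  cumulative: 0.3597, 0.7122, 1


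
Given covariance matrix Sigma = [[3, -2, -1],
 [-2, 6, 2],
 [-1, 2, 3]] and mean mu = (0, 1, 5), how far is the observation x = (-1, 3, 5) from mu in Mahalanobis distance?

Step 1 — centre the observation: (x - mu) = (-1, 2, 0).

Step 2 — invert Sigma (cofactor / det for 3×3, or solve directly):
  Sigma^{-1} = [[0.4375, 0.125, 0.0625],
 [0.125, 0.25, -0.125],
 [0.0625, -0.125, 0.4375]].

Step 3 — form the quadratic (x - mu)^T · Sigma^{-1} · (x - mu):
  Sigma^{-1} · (x - mu) = (-0.1875, 0.375, -0.3125).
  (x - mu)^T · [Sigma^{-1} · (x - mu)] = (-1)·(-0.1875) + (2)·(0.375) + (0)·(-0.3125) = 0.9375.

Step 4 — take square root: d = √(0.9375) ≈ 0.9682.

d(x, mu) = √(0.9375) ≈ 0.9682


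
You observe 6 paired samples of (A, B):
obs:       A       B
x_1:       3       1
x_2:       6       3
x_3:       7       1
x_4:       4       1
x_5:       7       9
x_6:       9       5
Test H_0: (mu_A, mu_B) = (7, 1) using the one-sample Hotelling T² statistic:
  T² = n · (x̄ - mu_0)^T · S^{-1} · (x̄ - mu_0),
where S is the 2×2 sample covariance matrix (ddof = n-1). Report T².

Step 1 — sample mean vector:
  mean(A) = (3 + 6 + 7 + 4 + 7 + 9) / 6 = 36/6 = 6
  mean(B) = (1 + 3 + 1 + 1 + 9 + 5) / 6 = 20/6 = 3.3333
  x̄ = (6, 3.3333),  deviation x̄ - mu_0 = (6, 3.3333) - (7, 1) = (-1, 2.3333).

Step 2 — sample covariance matrix, S[i,j] = (1/(n-1)) · Σ_k (x_{k,i} - mean_i) · (x_{k,j} - mean_j), divisor n-1 = 5:
  S[A,A] = ((-3)·(-3) + (0)·(0) + (1)·(1) + (-2)·(-2) + (1)·(1) + (3)·(3)) / 5 = 24/5 = 4.8
  S[A,B] = ((-3)·(-2.3333) + (0)·(-0.3333) + (1)·(-2.3333) + (-2)·(-2.3333) + (1)·(5.6667) + (3)·(1.6667)) / 5 = 20/5 = 4
  S[B,B] = ((-2.3333)·(-2.3333) + (-0.3333)·(-0.3333) + (-2.3333)·(-2.3333) + (-2.3333)·(-2.3333) + (5.6667)·(5.6667) + (1.6667)·(1.6667)) / 5 = 51.3333/5 = 10.2667
  S = [[4.8, 4],
 [4, 10.2667]].

Step 3 — invert S. det(S) = 4.8·10.2667 - (4)² = 33.28.
  S^{-1} = (1/det) · [[d, -b], [-b, a]] = [[0.3085, -0.1202],
 [-0.1202, 0.1442]].

Step 4 — quadratic form (x̄ - mu_0)^T · S^{-1} · (x̄ - mu_0):
  S^{-1} · (x̄ - mu_0) = (-0.5889, 0.4567),
  (x̄ - mu_0)^T · [...] = (-1)·(-0.5889) + (2.3333)·(0.4567) = 1.6546.

Step 5 — scale by n: T² = 6 · 1.6546 = 9.9279.

T² ≈ 9.9279


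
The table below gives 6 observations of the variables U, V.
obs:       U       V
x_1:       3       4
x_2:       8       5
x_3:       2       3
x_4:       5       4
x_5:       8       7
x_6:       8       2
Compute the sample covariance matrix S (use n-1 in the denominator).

Step 1 — column means:
  mean(U) = (3 + 8 + 2 + 5 + 8 + 8) / 6 = 34/6 = 5.6667
  mean(V) = (4 + 5 + 3 + 4 + 7 + 2) / 6 = 25/6 = 4.1667

Step 2 — sample covariance S[i,j] = (1/(n-1)) · Σ_k (x_{k,i} - mean_i) · (x_{k,j} - mean_j), with n-1 = 5.
  S[U,U] = ((-2.6667)·(-2.6667) + (2.3333)·(2.3333) + (-3.6667)·(-3.6667) + (-0.6667)·(-0.6667) + (2.3333)·(2.3333) + (2.3333)·(2.3333)) / 5 = 37.3333/5 = 7.4667
  S[U,V] = ((-2.6667)·(-0.1667) + (2.3333)·(0.8333) + (-3.6667)·(-1.1667) + (-0.6667)·(-0.1667) + (2.3333)·(2.8333) + (2.3333)·(-2.1667)) / 5 = 8.3333/5 = 1.6667
  S[V,V] = ((-0.1667)·(-0.1667) + (0.8333)·(0.8333) + (-1.1667)·(-1.1667) + (-0.1667)·(-0.1667) + (2.8333)·(2.8333) + (-2.1667)·(-2.1667)) / 5 = 14.8333/5 = 2.9667

S is symmetric (S[j,i] = S[i,j]). Assembling:

S = [[7.4667, 1.6667],
 [1.6667, 2.9667]]


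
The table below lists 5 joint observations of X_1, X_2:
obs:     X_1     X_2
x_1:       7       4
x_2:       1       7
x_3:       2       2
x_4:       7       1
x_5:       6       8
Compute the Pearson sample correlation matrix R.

Step 1 — column means:
  mean(X_1) = (7 + 1 + 2 + 7 + 6) / 5 = 23/5 = 4.6
  mean(X_2) = (4 + 7 + 2 + 1 + 8) / 5 = 22/5 = 4.4

Step 2 — sample variances and covariances s[i,j] = (1/(n-1)) · Σ_k (x_{k,i} - mean_i) · (x_{k,j} - mean_j), with n-1 = 4:
  s[X_1,X_1] = ((2.4)·(2.4) + (-3.6)·(-3.6) + (-2.6)·(-2.6) + (2.4)·(2.4) + (1.4)·(1.4)) / 4 = 33.2/4 = 8.3
  s[X_1,X_2] = ((2.4)·(-0.4) + (-3.6)·(2.6) + (-2.6)·(-2.4) + (2.4)·(-3.4) + (1.4)·(3.6)) / 4 = -7.2/4 = -1.8
  s[X_2,X_2] = ((-0.4)·(-0.4) + (2.6)·(2.6) + (-2.4)·(-2.4) + (-3.4)·(-3.4) + (3.6)·(3.6)) / 4 = 37.2/4 = 9.3
  Sample standard deviations s_i = √(s[i,i]):
  s(X_1) = √(8.3) = 2.881
  s(X_2) = √(9.3) = 3.0496

Step 3 — r_{ij} = s_{ij} / (s_i · s_j):
  r[X_1,X_1] = 1 (diagonal).
  r[X_1,X_2] = -1.8 / (2.881 · 3.0496) = -1.8 / 8.7858 = -0.2049
  r[X_2,X_2] = 1 (diagonal).

R is symmetric with unit diagonal. Assembling:

R = [[1, -0.2049],
 [-0.2049, 1]]


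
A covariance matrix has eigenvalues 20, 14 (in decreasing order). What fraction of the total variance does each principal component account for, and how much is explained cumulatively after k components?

Step 1 — total variance = trace(Sigma) = Σ λ_i = 20 + 14 = 34.

Step 2 — fraction explained by component i = λ_i / Σ λ:
  PC1: 20/34 = 0.5882
  PC2: 14/34 = 0.4118

Step 3 — cumulative fraction after k components = (λ_1 + ... + λ_k) / Σ λ:
  k = 1: 20/34 = 0.5882
  k = 2: (20 + 14)/34 = 34/34 = 1

Summary (fraction, with percent):

explained: PC1 0.5882 (58.82%), PC2 0.4118 (41.18%);  cumulative: 0.5882, 1


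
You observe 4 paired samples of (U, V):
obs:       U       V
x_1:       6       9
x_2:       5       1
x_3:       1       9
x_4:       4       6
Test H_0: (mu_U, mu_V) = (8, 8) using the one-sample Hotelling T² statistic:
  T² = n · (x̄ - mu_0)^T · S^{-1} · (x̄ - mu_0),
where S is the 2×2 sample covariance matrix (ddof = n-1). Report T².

Step 1 — sample mean vector:
  mean(U) = (6 + 5 + 1 + 4) / 4 = 16/4 = 4
  mean(V) = (9 + 1 + 9 + 6) / 4 = 25/4 = 6.25
  x̄ = (4, 6.25),  deviation x̄ - mu_0 = (4, 6.25) - (8, 8) = (-4, -1.75).

Step 2 — sample covariance matrix, S[i,j] = (1/(n-1)) · Σ_k (x_{k,i} - mean_i) · (x_{k,j} - mean_j), divisor n-1 = 3:
  S[U,U] = ((2)·(2) + (1)·(1) + (-3)·(-3) + (0)·(0)) / 3 = 14/3 = 4.6667
  S[U,V] = ((2)·(2.75) + (1)·(-5.25) + (-3)·(2.75) + (0)·(-0.25)) / 3 = -8/3 = -2.6667
  S[V,V] = ((2.75)·(2.75) + (-5.25)·(-5.25) + (2.75)·(2.75) + (-0.25)·(-0.25)) / 3 = 42.75/3 = 14.25
  S = [[4.6667, -2.6667],
 [-2.6667, 14.25]].

Step 3 — invert S. det(S) = 4.6667·14.25 - (-2.6667)² = 59.3889.
  S^{-1} = (1/det) · [[d, -b], [-b, a]] = [[0.2399, 0.0449],
 [0.0449, 0.0786]].

Step 4 — quadratic form (x̄ - mu_0)^T · S^{-1} · (x̄ - mu_0):
  S^{-1} · (x̄ - mu_0) = (-1.0384, -0.3171),
  (x̄ - mu_0)^T · [...] = (-4)·(-1.0384) + (-1.75)·(-0.3171) = 4.7084.

Step 5 — scale by n: T² = 4 · 4.7084 = 18.8335.

T² ≈ 18.8335


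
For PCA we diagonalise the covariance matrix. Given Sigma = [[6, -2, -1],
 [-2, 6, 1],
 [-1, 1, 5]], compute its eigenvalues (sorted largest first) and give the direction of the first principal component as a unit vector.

Step 1 — characteristic polynomial p(λ) = det(λI - Sigma) = λ³ - tr·λ² + c_1·λ - det, where tr = trace, c_1 = sum of the principal 2×2 minors, det = det(Sigma):
  tr = 6 + 6 + 5 = 17,
  c_1 = (6·6 - (-2)²) + (6·5 - (-1)²) + (6·5 - (1)²) = 32 + 29 + 29 = 90,
  det = 6·(6·5 - (1)²) - (-2)·((-2)·5 - (1)·(-1)) + (-1)·((-2)·(1) - 6·(-1)) = 6·(29) - (-2)·(-9) + (-1)·(4) = 152.
  So p(λ) = λ³ - 17λ² + 90λ - 152.
Step 2 — look for an integer root (rational root theorem: any rational root is an integer divisor of 152). Testing λ = 4:
  p(4) = 64 - 272 + 360 - 152 = 0  ✓
  Dividing out (λ - 4): p(λ) = (λ - 4)(λ² - 13λ + 38).
Step 3 — remaining eigenvalues from the quadratic λ² - 13λ + 38 = 0:
  Δ = 13² - 4·38 = 169 - 152 = 17,  λ = (13 ± √17)/2 = (13 ± 4.1231)/2 ≈ 8.5616 or 4.4384.
  Sorted: λ_1 = 8.5616,  λ_2 = 4.4384,  λ_3 = 4  (check: sum = 17 = tr ✓).

Step 4 — unit eigenvector for λ_1 ≈ 8.5616: v spans the null space of (Sigma - λ_1 I), whose rows are
  r_1 = (-2.5616, -2, -1),  r_2 = (-2, -2.5616, 1),  r_3 = (-1, 1, -3.5616).
  v is orthogonal to every row, so take v ∝ r_1 × r_2 = ((-2)·(1) - (-1)·(-2.5616), (-1)·(-2) - (-2.5616)·(1), (-2.5616)·(-2.5616) - (-2)·(-2)) ≈ (-4.5616, 4.5616, 2.5616).
  Rescale (multiply by -1 so the first nonzero entry is positive): u = (4.5616, -4.5616, -2.5616).
  ||u|| = √((4.5616)² + (-4.5616)² + (-2.5616)²) = √(48.1771) ≈ 6.941,  v_1 = u/||u|| ≈ (0.6572, -0.6572, -0.369) (||v_1|| = 1).

λ_1 = 8.5616,  λ_2 = 4.4384,  λ_3 = 4;  v_1 ≈ (0.6572, -0.6572, -0.369)


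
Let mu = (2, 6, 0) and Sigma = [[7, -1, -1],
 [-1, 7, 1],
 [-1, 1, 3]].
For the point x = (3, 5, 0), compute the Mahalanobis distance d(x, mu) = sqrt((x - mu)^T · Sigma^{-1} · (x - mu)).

Step 1 — centre the observation: (x - mu) = (1, -1, 0).

Step 2 — invert Sigma (cofactor / det for 3×3, or solve directly):
  Sigma^{-1} = [[0.1515, 0.0152, 0.0455],
 [0.0152, 0.1515, -0.0455],
 [0.0455, -0.0455, 0.3636]].

Step 3 — form the quadratic (x - mu)^T · Sigma^{-1} · (x - mu):
  Sigma^{-1} · (x - mu) = (0.1364, -0.1364, 0.0909).
  (x - mu)^T · [Sigma^{-1} · (x - mu)] = (1)·(0.1364) + (-1)·(-0.1364) + (0)·(0.0909) = 0.2727.

Step 4 — take square root: d = √(0.2727) ≈ 0.5222.

d(x, mu) = √(0.2727) ≈ 0.5222


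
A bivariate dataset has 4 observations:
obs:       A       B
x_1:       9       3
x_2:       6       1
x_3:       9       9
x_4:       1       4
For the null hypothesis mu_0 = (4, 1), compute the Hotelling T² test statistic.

Step 1 — sample mean vector:
  mean(A) = (9 + 6 + 9 + 1) / 4 = 25/4 = 6.25
  mean(B) = (3 + 1 + 9 + 4) / 4 = 17/4 = 4.25
  x̄ = (6.25, 4.25),  deviation x̄ - mu_0 = (6.25, 4.25) - (4, 1) = (2.25, 3.25).

Step 2 — sample covariance matrix, S[i,j] = (1/(n-1)) · Σ_k (x_{k,i} - mean_i) · (x_{k,j} - mean_j), divisor n-1 = 3:
  S[A,A] = ((2.75)·(2.75) + (-0.25)·(-0.25) + (2.75)·(2.75) + (-5.25)·(-5.25)) / 3 = 42.75/3 = 14.25
  S[A,B] = ((2.75)·(-1.25) + (-0.25)·(-3.25) + (2.75)·(4.75) + (-5.25)·(-0.25)) / 3 = 11.75/3 = 3.9167
  S[B,B] = ((-1.25)·(-1.25) + (-3.25)·(-3.25) + (4.75)·(4.75) + (-0.25)·(-0.25)) / 3 = 34.75/3 = 11.5833
  S = [[14.25, 3.9167],
 [3.9167, 11.5833]].

Step 3 — invert S. det(S) = 14.25·11.5833 - (3.9167)² = 149.7222.
  S^{-1} = (1/det) · [[d, -b], [-b, a]] = [[0.0774, -0.0262],
 [-0.0262, 0.0952]].

Step 4 — quadratic form (x̄ - mu_0)^T · S^{-1} · (x̄ - mu_0):
  S^{-1} · (x̄ - mu_0) = (0.0891, 0.2505),
  (x̄ - mu_0)^T · [...] = (2.25)·(0.0891) + (3.25)·(0.2505) = 1.0144.

Step 5 — scale by n: T² = 4 · 1.0144 = 4.0575.

T² ≈ 4.0575


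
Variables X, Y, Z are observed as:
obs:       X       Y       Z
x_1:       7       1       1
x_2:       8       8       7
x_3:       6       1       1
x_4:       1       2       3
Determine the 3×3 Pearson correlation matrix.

Step 1 — column means:
  mean(X) = (7 + 8 + 6 + 1) / 4 = 22/4 = 5.5
  mean(Y) = (1 + 8 + 1 + 2) / 4 = 12/4 = 3
  mean(Z) = (1 + 7 + 1 + 3) / 4 = 12/4 = 3

Step 2 — sample variances and covariances s[i,j] = (1/(n-1)) · Σ_k (x_{k,i} - mean_i) · (x_{k,j} - mean_j), with n-1 = 3:
  s[X,X] = ((1.5)·(1.5) + (2.5)·(2.5) + (0.5)·(0.5) + (-4.5)·(-4.5)) / 3 = 29/3 = 9.6667
  s[X,Y] = ((1.5)·(-2) + (2.5)·(5) + (0.5)·(-2) + (-4.5)·(-1)) / 3 = 13/3 = 4.3333
  s[X,Z] = ((1.5)·(-2) + (2.5)·(4) + (0.5)·(-2) + (-4.5)·(0)) / 3 = 6/3 = 2
  s[Y,Y] = ((-2)·(-2) + (5)·(5) + (-2)·(-2) + (-1)·(-1)) / 3 = 34/3 = 11.3333
  s[Y,Z] = ((-2)·(-2) + (5)·(4) + (-2)·(-2) + (-1)·(0)) / 3 = 28/3 = 9.3333
  s[Z,Z] = ((-2)·(-2) + (4)·(4) + (-2)·(-2) + (0)·(0)) / 3 = 24/3 = 8
  Sample standard deviations s_i = √(s[i,i]):
  s(X) = √(9.6667) = 3.1091
  s(Y) = √(11.3333) = 3.3665
  s(Z) = √(8) = 2.8284

Step 3 — r_{ij} = s_{ij} / (s_i · s_j):
  r[X,X] = 1 (diagonal).
  r[X,Y] = 4.3333 / (3.1091 · 3.3665) = 4.3333 / 10.4669 = 0.414
  r[X,Z] = 2 / (3.1091 · 2.8284) = 2 / 8.7939 = 0.2274
  r[Y,Y] = 1 (diagonal).
  r[Y,Z] = 9.3333 / (3.3665 · 2.8284) = 9.3333 / 9.5219 = 0.9802
  r[Z,Z] = 1 (diagonal).

R is symmetric with unit diagonal. Assembling:

R = [[1, 0.414, 0.2274],
 [0.414, 1, 0.9802],
 [0.2274, 0.9802, 1]]


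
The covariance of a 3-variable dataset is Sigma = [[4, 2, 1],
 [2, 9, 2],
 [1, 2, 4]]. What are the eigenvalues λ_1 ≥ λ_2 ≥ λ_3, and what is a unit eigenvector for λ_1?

Step 1 — characteristic polynomial p(λ) = det(λI - Sigma) = λ³ - tr·λ² + c_1·λ - det, where tr = trace, c_1 = sum of the principal 2×2 minors, det = det(Sigma):
  tr = 4 + 9 + 4 = 17,
  c_1 = (4·9 - (2)²) + (4·4 - (1)²) + (9·4 - (2)²) = 32 + 15 + 32 = 79,
  det = 4·(9·4 - (2)²) - (2)·((2)·4 - (2)·(1)) + (1)·((2)·(2) - 9·(1)) = 4·(32) - (2)·(6) + (1)·(-5) = 111.
  So p(λ) = λ³ - 17λ² + 79λ - 111.
Step 2 — look for an integer root (rational root theorem: any rational root is an integer divisor of 111). Testing λ = 3:
  p(3) = 27 - 153 + 237 - 111 = 0  ✓
  Dividing out (λ - 3): p(λ) = (λ - 3)(λ² - 14λ + 37).
Step 3 — remaining eigenvalues from the quadratic λ² - 14λ + 37 = 0:
  Δ = 14² - 4·37 = 196 - 148 = 48,  λ = (14 ± √48)/2 = (14 ± 6.9282)/2 ≈ 10.4641 or 3.5359.
  Sorted: λ_1 = 10.4641,  λ_2 = 3.5359,  λ_3 = 3  (check: sum = 17 = tr ✓).

Step 4 — unit eigenvector for λ_1 ≈ 10.4641: v spans the null space of (Sigma - λ_1 I), whose rows are
  r_1 = (-6.4641, 2, 1),  r_2 = (2, -1.4641, 2),  r_3 = (1, 2, -6.4641).
  v is orthogonal to every row, so take v ∝ r_1 × r_2 = ((2)·(2) - (1)·(-1.4641), (1)·(2) - (-6.4641)·(2), (-6.4641)·(-1.4641) - (2)·(2)) ≈ (5.4641, 14.9282, 5.4641).
  Let u = (5.4641, 14.9282, 5.4641).
  ||u|| = √((5.4641)² + (14.9282)² + (5.4641)²) = √(282.5641) ≈ 16.8096,  v_1 = u/||u|| ≈ (0.3251, 0.8881, 0.3251) (||v_1|| = 1).

λ_1 = 10.4641,  λ_2 = 3.5359,  λ_3 = 3;  v_1 ≈ (0.3251, 0.8881, 0.3251)


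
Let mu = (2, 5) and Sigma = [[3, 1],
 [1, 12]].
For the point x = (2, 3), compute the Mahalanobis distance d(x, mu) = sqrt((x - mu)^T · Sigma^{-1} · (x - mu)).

Step 1 — centre the observation: (x - mu) = (0, -2).

Step 2 — invert Sigma. det(Sigma) = 3·12 - (1)² = 35.
  Sigma^{-1} = (1/det) · [[d, -b], [-b, a]] = [[0.3429, -0.0286],
 [-0.0286, 0.0857]].

Step 3 — form the quadratic (x - mu)^T · Sigma^{-1} · (x - mu):
  Sigma^{-1} · (x - mu) = (0.0571, -0.1714).
  (x - mu)^T · [Sigma^{-1} · (x - mu)] = (0)·(0.0571) + (-2)·(-0.1714) = 0.3429.

Step 4 — take square root: d = √(0.3429) ≈ 0.5855.

d(x, mu) = √(0.3429) ≈ 0.5855


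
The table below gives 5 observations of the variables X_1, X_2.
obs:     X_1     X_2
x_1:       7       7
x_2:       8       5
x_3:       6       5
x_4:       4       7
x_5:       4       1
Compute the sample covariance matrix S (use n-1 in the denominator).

Step 1 — column means:
  mean(X_1) = (7 + 8 + 6 + 4 + 4) / 5 = 29/5 = 5.8
  mean(X_2) = (7 + 5 + 5 + 7 + 1) / 5 = 25/5 = 5

Step 2 — sample covariance S[i,j] = (1/(n-1)) · Σ_k (x_{k,i} - mean_i) · (x_{k,j} - mean_j), with n-1 = 4.
  S[X_1,X_1] = ((1.2)·(1.2) + (2.2)·(2.2) + (0.2)·(0.2) + (-1.8)·(-1.8) + (-1.8)·(-1.8)) / 4 = 12.8/4 = 3.2
  S[X_1,X_2] = ((1.2)·(2) + (2.2)·(0) + (0.2)·(0) + (-1.8)·(2) + (-1.8)·(-4)) / 4 = 6/4 = 1.5
  S[X_2,X_2] = ((2)·(2) + (0)·(0) + (0)·(0) + (2)·(2) + (-4)·(-4)) / 4 = 24/4 = 6

S is symmetric (S[j,i] = S[i,j]). Assembling:

S = [[3.2, 1.5],
 [1.5, 6]]


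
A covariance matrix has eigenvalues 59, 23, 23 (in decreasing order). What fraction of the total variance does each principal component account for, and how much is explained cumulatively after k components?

Step 1 — total variance = trace(Sigma) = Σ λ_i = 59 + 23 + 23 = 105.

Step 2 — fraction explained by component i = λ_i / Σ λ:
  PC1: 59/105 = 0.5619
  PC2: 23/105 = 0.219
  PC3: 23/105 = 0.219

Step 3 — cumulative fraction after k components = (λ_1 + ... + λ_k) / Σ λ:
  k = 1: 59/105 = 0.5619
  k = 2: (59 + 23)/105 = 82/105 = 0.781
  k = 3: (59 + 23 + 23)/105 = 105/105 = 1

Summary (fraction, with percent):

explained: PC1 0.5619 (56.19%), PC2 0.219 (21.9%), PC3 0.219 (21.9%);  cumulative: 0.5619, 0.781, 1


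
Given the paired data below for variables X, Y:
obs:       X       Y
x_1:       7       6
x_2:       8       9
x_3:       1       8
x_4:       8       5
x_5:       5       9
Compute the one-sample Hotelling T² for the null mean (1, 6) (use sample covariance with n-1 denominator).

Step 1 — sample mean vector:
  mean(X) = (7 + 8 + 1 + 8 + 5) / 5 = 29/5 = 5.8
  mean(Y) = (6 + 9 + 8 + 5 + 9) / 5 = 37/5 = 7.4
  x̄ = (5.8, 7.4),  deviation x̄ - mu_0 = (5.8, 7.4) - (1, 6) = (4.8, 1.4).

Step 2 — sample covariance matrix, S[i,j] = (1/(n-1)) · Σ_k (x_{k,i} - mean_i) · (x_{k,j} - mean_j), divisor n-1 = 4:
  S[X,X] = ((1.2)·(1.2) + (2.2)·(2.2) + (-4.8)·(-4.8) + (2.2)·(2.2) + (-0.8)·(-0.8)) / 4 = 34.8/4 = 8.7
  S[X,Y] = ((1.2)·(-1.4) + (2.2)·(1.6) + (-4.8)·(0.6) + (2.2)·(-2.4) + (-0.8)·(1.6)) / 4 = -7.6/4 = -1.9
  S[Y,Y] = ((-1.4)·(-1.4) + (1.6)·(1.6) + (0.6)·(0.6) + (-2.4)·(-2.4) + (1.6)·(1.6)) / 4 = 13.2/4 = 3.3
  S = [[8.7, -1.9],
 [-1.9, 3.3]].

Step 3 — invert S. det(S) = 8.7·3.3 - (-1.9)² = 25.1.
  S^{-1} = (1/det) · [[d, -b], [-b, a]] = [[0.1315, 0.0757],
 [0.0757, 0.3466]].

Step 4 — quadratic form (x̄ - mu_0)^T · S^{-1} · (x̄ - mu_0):
  S^{-1} · (x̄ - mu_0) = (0.7371, 0.8486),
  (x̄ - mu_0)^T · [...] = (4.8)·(0.7371) + (1.4)·(0.8486) = 4.7259.

Step 5 — scale by n: T² = 5 · 4.7259 = 23.6295.

T² ≈ 23.6295


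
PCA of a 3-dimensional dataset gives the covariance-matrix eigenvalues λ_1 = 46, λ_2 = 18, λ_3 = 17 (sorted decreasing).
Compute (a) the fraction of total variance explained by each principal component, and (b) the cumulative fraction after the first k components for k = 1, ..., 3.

Step 1 — total variance = trace(Sigma) = Σ λ_i = 46 + 18 + 17 = 81.

Step 2 — fraction explained by component i = λ_i / Σ λ:
  PC1: 46/81 = 0.5679
  PC2: 18/81 = 0.2222
  PC3: 17/81 = 0.2099

Step 3 — cumulative fraction after k components = (λ_1 + ... + λ_k) / Σ λ:
  k = 1: 46/81 = 0.5679
  k = 2: (46 + 18)/81 = 64/81 = 0.7901
  k = 3: (46 + 18 + 17)/81 = 81/81 = 1

Summary (fraction, with percent):

explained: PC1 0.5679 (56.79%), PC2 0.2222 (22.22%), PC3 0.2099 (20.99%);  cumulative: 0.5679, 0.7901, 1


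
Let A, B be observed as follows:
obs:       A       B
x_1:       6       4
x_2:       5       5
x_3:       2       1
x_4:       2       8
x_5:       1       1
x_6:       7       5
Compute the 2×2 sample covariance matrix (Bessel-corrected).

Step 1 — column means:
  mean(A) = (6 + 5 + 2 + 2 + 1 + 7) / 6 = 23/6 = 3.8333
  mean(B) = (4 + 5 + 1 + 8 + 1 + 5) / 6 = 24/6 = 4

Step 2 — sample covariance S[i,j] = (1/(n-1)) · Σ_k (x_{k,i} - mean_i) · (x_{k,j} - mean_j), with n-1 = 5.
  S[A,A] = ((2.1667)·(2.1667) + (1.1667)·(1.1667) + (-1.8333)·(-1.8333) + (-1.8333)·(-1.8333) + (-2.8333)·(-2.8333) + (3.1667)·(3.1667)) / 5 = 30.8333/5 = 6.1667
  S[A,B] = ((2.1667)·(0) + (1.1667)·(1) + (-1.8333)·(-3) + (-1.8333)·(4) + (-2.8333)·(-3) + (3.1667)·(1)) / 5 = 11/5 = 2.2
  S[B,B] = ((0)·(0) + (1)·(1) + (-3)·(-3) + (4)·(4) + (-3)·(-3) + (1)·(1)) / 5 = 36/5 = 7.2

S is symmetric (S[j,i] = S[i,j]). Assembling:

S = [[6.1667, 2.2],
 [2.2, 7.2]]


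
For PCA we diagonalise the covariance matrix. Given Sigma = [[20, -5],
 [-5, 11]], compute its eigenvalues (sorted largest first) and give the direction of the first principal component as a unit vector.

Step 1 — characteristic polynomial of 2×2 Sigma:
  det(Sigma - λI) = λ² - trace · λ + det = 0.
  trace = 20 + 11 = 31, det = 20·11 - (-5)² = 195.
Step 2 — discriminant:
  Δ = trace² - 4·det = 961 - 780 = 181.
Step 3 — eigenvalues:
  λ = (trace ± √Δ)/2 = (31 ± 13.4536)/2,
  λ_1 = 22.2268,  λ_2 = 8.7732.

Step 4 — unit eigenvector for λ_1: solve (Sigma - λ_1 I)v = 0. First row:
  (20 - 22.2268)·v_x + (-5)·v_y = 0, i.e. (-2.2268)·v_x + (-5)·v_y = 0,
  so v ∝ (b, λ_1 - a) = (-5, 2.2268); multiply by -1 so the first entry is positive: u = (5, -2.2268).
  ||u|| = √((5)² + (-2.2268)²) = √(29.9587) ≈ 5.4735,
  v_1 = u/||u|| ≈ (0.9135, -0.4068) (||v_1|| = 1).

λ_1 = 22.2268,  λ_2 = 8.7732;  v_1 ≈ (0.9135, -0.4068)


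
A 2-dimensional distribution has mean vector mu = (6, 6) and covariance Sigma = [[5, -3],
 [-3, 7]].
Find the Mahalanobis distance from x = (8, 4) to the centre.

Step 1 — centre the observation: (x - mu) = (2, -2).

Step 2 — invert Sigma. det(Sigma) = 5·7 - (-3)² = 26.
  Sigma^{-1} = (1/det) · [[d, -b], [-b, a]] = [[0.2692, 0.1154],
 [0.1154, 0.1923]].

Step 3 — form the quadratic (x - mu)^T · Sigma^{-1} · (x - mu):
  Sigma^{-1} · (x - mu) = (0.3077, -0.1538).
  (x - mu)^T · [Sigma^{-1} · (x - mu)] = (2)·(0.3077) + (-2)·(-0.1538) = 0.9231.

Step 4 — take square root: d = √(0.9231) ≈ 0.9608.

d(x, mu) = √(0.9231) ≈ 0.9608


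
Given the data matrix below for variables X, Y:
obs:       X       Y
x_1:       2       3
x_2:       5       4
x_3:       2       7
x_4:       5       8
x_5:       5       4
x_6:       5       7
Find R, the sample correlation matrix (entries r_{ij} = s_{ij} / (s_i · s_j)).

Step 1 — column means:
  mean(X) = (2 + 5 + 2 + 5 + 5 + 5) / 6 = 24/6 = 4
  mean(Y) = (3 + 4 + 7 + 8 + 4 + 7) / 6 = 33/6 = 5.5

Step 2 — sample variances and covariances s[i,j] = (1/(n-1)) · Σ_k (x_{k,i} - mean_i) · (x_{k,j} - mean_j), with n-1 = 5:
  s[X,X] = ((-2)·(-2) + (1)·(1) + (-2)·(-2) + (1)·(1) + (1)·(1) + (1)·(1)) / 5 = 12/5 = 2.4
  s[X,Y] = ((-2)·(-2.5) + (1)·(-1.5) + (-2)·(1.5) + (1)·(2.5) + (1)·(-1.5) + (1)·(1.5)) / 5 = 3/5 = 0.6
  s[Y,Y] = ((-2.5)·(-2.5) + (-1.5)·(-1.5) + (1.5)·(1.5) + (2.5)·(2.5) + (-1.5)·(-1.5) + (1.5)·(1.5)) / 5 = 21.5/5 = 4.3
  Sample standard deviations s_i = √(s[i,i]):
  s(X) = √(2.4) = 1.5492
  s(Y) = √(4.3) = 2.0736

Step 3 — r_{ij} = s_{ij} / (s_i · s_j):
  r[X,X] = 1 (diagonal).
  r[X,Y] = 0.6 / (1.5492 · 2.0736) = 0.6 / 3.2125 = 0.1868
  r[Y,Y] = 1 (diagonal).

R is symmetric with unit diagonal. Assembling:

R = [[1, 0.1868],
 [0.1868, 1]]


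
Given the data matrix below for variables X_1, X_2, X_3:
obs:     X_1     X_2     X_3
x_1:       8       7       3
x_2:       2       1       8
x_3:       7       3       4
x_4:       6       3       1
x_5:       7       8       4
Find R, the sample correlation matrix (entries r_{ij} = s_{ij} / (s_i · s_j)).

Step 1 — column means:
  mean(X_1) = (8 + 2 + 7 + 6 + 7) / 5 = 30/5 = 6
  mean(X_2) = (7 + 1 + 3 + 3 + 8) / 5 = 22/5 = 4.4
  mean(X_3) = (3 + 8 + 4 + 1 + 4) / 5 = 20/5 = 4

Step 2 — sample variances and covariances s[i,j] = (1/(n-1)) · Σ_k (x_{k,i} - mean_i) · (x_{k,j} - mean_j), with n-1 = 4:
  s[X_1,X_1] = ((2)·(2) + (-4)·(-4) + (1)·(1) + (0)·(0) + (1)·(1)) / 4 = 22/4 = 5.5
  s[X_1,X_2] = ((2)·(2.6) + (-4)·(-3.4) + (1)·(-1.4) + (0)·(-1.4) + (1)·(3.6)) / 4 = 21/4 = 5.25
  s[X_1,X_3] = ((2)·(-1) + (-4)·(4) + (1)·(0) + (0)·(-3) + (1)·(0)) / 4 = -18/4 = -4.5
  s[X_2,X_2] = ((2.6)·(2.6) + (-3.4)·(-3.4) + (-1.4)·(-1.4) + (-1.4)·(-1.4) + (3.6)·(3.6)) / 4 = 35.2/4 = 8.8
  s[X_2,X_3] = ((2.6)·(-1) + (-3.4)·(4) + (-1.4)·(0) + (-1.4)·(-3) + (3.6)·(0)) / 4 = -12/4 = -3
  s[X_3,X_3] = ((-1)·(-1) + (4)·(4) + (0)·(0) + (-3)·(-3) + (0)·(0)) / 4 = 26/4 = 6.5
  Sample standard deviations s_i = √(s[i,i]):
  s(X_1) = √(5.5) = 2.3452
  s(X_2) = √(8.8) = 2.9665
  s(X_3) = √(6.5) = 2.5495

Step 3 — r_{ij} = s_{ij} / (s_i · s_j):
  r[X_1,X_1] = 1 (diagonal).
  r[X_1,X_2] = 5.25 / (2.3452 · 2.9665) = 5.25 / 6.957 = 0.7546
  r[X_1,X_3] = -4.5 / (2.3452 · 2.5495) = -4.5 / 5.9791 = -0.7526
  r[X_2,X_2] = 1 (diagonal).
  r[X_2,X_3] = -3 / (2.9665 · 2.5495) = -3 / 7.5631 = -0.3967
  r[X_3,X_3] = 1 (diagonal).

R is symmetric with unit diagonal. Assembling:

R = [[1, 0.7546, -0.7526],
 [0.7546, 1, -0.3967],
 [-0.7526, -0.3967, 1]]


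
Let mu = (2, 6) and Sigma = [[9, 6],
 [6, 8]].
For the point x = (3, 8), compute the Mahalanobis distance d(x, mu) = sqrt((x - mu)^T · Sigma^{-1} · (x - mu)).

Step 1 — centre the observation: (x - mu) = (1, 2).

Step 2 — invert Sigma. det(Sigma) = 9·8 - (6)² = 36.
  Sigma^{-1} = (1/det) · [[d, -b], [-b, a]] = [[0.2222, -0.1667],
 [-0.1667, 0.25]].

Step 3 — form the quadratic (x - mu)^T · Sigma^{-1} · (x - mu):
  Sigma^{-1} · (x - mu) = (-0.1111, 0.3333).
  (x - mu)^T · [Sigma^{-1} · (x - mu)] = (1)·(-0.1111) + (2)·(0.3333) = 0.5556.

Step 4 — take square root: d = √(0.5556) ≈ 0.7454.

d(x, mu) = √(0.5556) ≈ 0.7454


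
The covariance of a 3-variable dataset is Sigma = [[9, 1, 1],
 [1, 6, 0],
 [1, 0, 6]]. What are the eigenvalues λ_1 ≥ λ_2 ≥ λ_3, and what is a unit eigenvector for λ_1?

Step 1 — characteristic polynomial p(λ) = det(λI - Sigma) = λ³ - tr·λ² + c_1·λ - det, where tr = trace, c_1 = sum of the principal 2×2 minors, det = det(Sigma):
  tr = 9 + 6 + 6 = 21,
  c_1 = (9·6 - (1)²) + (9·6 - (1)²) + (6·6 - (0)²) = 53 + 53 + 36 = 142,
  det = 9·(6·6 - (0)²) - (1)·((1)·6 - (0)·(1)) + (1)·((1)·(0) - 6·(1)) = 9·(36) - (1)·(6) + (1)·(-6) = 312.
  So p(λ) = λ³ - 21λ² + 142λ - 312.
Step 2 — look for an integer root (rational root theorem: any rational root is an integer divisor of 312). Testing λ = 6:
  p(6) = 216 - 756 + 852 - 312 = 0  ✓
  Dividing out (λ - 6): p(λ) = (λ - 6)(λ² - 15λ + 52).
Step 3 — remaining eigenvalues from the quadratic λ² - 15λ + 52 = 0:
  Δ = 15² - 4·52 = 225 - 208 = 17,  λ = (15 ± √17)/2 = (15 ± 4.1231)/2 ≈ 9.5616 or 5.4384.
  Sorted: λ_1 = 9.5616,  λ_2 = 6,  λ_3 = 5.4384  (check: sum = 21 = tr ✓).

Step 4 — unit eigenvector for λ_1 ≈ 9.5616: v spans the null space of (Sigma - λ_1 I), whose rows are
  r_1 = (-0.5616, 1, 1),  r_2 = (1, -3.5616, 0),  r_3 = (1, 0, -3.5616).
  v is orthogonal to every row, so take v ∝ r_1 × r_2 = ((1)·(0) - (1)·(-3.5616), (1)·(1) - (-0.5616)·(0), (-0.5616)·(-3.5616) - (1)·(1)) ≈ (3.5616, 1, 1).
  Let u = (3.5616, 1, 1).
  ||u|| = √((3.5616)² + (1)² + (1)²) = √(14.6847) ≈ 3.8321,  v_1 = u/||u|| ≈ (0.9294, 0.261, 0.261) (||v_1|| = 1).

λ_1 = 9.5616,  λ_2 = 6,  λ_3 = 5.4384;  v_1 ≈ (0.9294, 0.261, 0.261)


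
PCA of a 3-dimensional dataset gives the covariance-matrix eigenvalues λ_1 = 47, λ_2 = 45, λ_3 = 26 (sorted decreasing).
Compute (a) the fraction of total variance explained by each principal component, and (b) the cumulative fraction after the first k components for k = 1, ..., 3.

Step 1 — total variance = trace(Sigma) = Σ λ_i = 47 + 45 + 26 = 118.

Step 2 — fraction explained by component i = λ_i / Σ λ:
  PC1: 47/118 = 0.3983
  PC2: 45/118 = 0.3814
  PC3: 26/118 = 0.2203

Step 3 — cumulative fraction after k components = (λ_1 + ... + λ_k) / Σ λ:
  k = 1: 47/118 = 0.3983
  k = 2: (47 + 45)/118 = 92/118 = 0.7797
  k = 3: (47 + 45 + 26)/118 = 118/118 = 1

Summary (fraction, with percent):

explained: PC1 0.3983 (39.83%), PC2 0.3814 (38.14%), PC3 0.2203 (22.03%);  cumulative: 0.3983, 0.7797, 1


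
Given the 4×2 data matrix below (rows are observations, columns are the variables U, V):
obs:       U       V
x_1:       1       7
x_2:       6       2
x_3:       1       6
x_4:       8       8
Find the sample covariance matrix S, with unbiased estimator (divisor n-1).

Step 1 — column means:
  mean(U) = (1 + 6 + 1 + 8) / 4 = 16/4 = 4
  mean(V) = (7 + 2 + 6 + 8) / 4 = 23/4 = 5.75

Step 2 — sample covariance S[i,j] = (1/(n-1)) · Σ_k (x_{k,i} - mean_i) · (x_{k,j} - mean_j), with n-1 = 3.
  S[U,U] = ((-3)·(-3) + (2)·(2) + (-3)·(-3) + (4)·(4)) / 3 = 38/3 = 12.6667
  S[U,V] = ((-3)·(1.25) + (2)·(-3.75) + (-3)·(0.25) + (4)·(2.25)) / 3 = -3/3 = -1
  S[V,V] = ((1.25)·(1.25) + (-3.75)·(-3.75) + (0.25)·(0.25) + (2.25)·(2.25)) / 3 = 20.75/3 = 6.9167

S is symmetric (S[j,i] = S[i,j]). Assembling:

S = [[12.6667, -1],
 [-1, 6.9167]]


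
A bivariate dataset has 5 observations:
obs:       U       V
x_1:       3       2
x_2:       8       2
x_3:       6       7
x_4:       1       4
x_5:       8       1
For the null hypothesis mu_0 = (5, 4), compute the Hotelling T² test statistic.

Step 1 — sample mean vector:
  mean(U) = (3 + 8 + 6 + 1 + 8) / 5 = 26/5 = 5.2
  mean(V) = (2 + 2 + 7 + 4 + 1) / 5 = 16/5 = 3.2
  x̄ = (5.2, 3.2),  deviation x̄ - mu_0 = (5.2, 3.2) - (5, 4) = (0.2, -0.8).

Step 2 — sample covariance matrix, S[i,j] = (1/(n-1)) · Σ_k (x_{k,i} - mean_i) · (x_{k,j} - mean_j), divisor n-1 = 4:
  S[U,U] = ((-2.2)·(-2.2) + (2.8)·(2.8) + (0.8)·(0.8) + (-4.2)·(-4.2) + (2.8)·(2.8)) / 4 = 38.8/4 = 9.7
  S[U,V] = ((-2.2)·(-1.2) + (2.8)·(-1.2) + (0.8)·(3.8) + (-4.2)·(0.8) + (2.8)·(-2.2)) / 4 = -7.2/4 = -1.8
  S[V,V] = ((-1.2)·(-1.2) + (-1.2)·(-1.2) + (3.8)·(3.8) + (0.8)·(0.8) + (-2.2)·(-2.2)) / 4 = 22.8/4 = 5.7
  S = [[9.7, -1.8],
 [-1.8, 5.7]].

Step 3 — invert S. det(S) = 9.7·5.7 - (-1.8)² = 52.05.
  S^{-1} = (1/det) · [[d, -b], [-b, a]] = [[0.1095, 0.0346],
 [0.0346, 0.1864]].

Step 4 — quadratic form (x̄ - mu_0)^T · S^{-1} · (x̄ - mu_0):
  S^{-1} · (x̄ - mu_0) = (-0.0058, -0.1422),
  (x̄ - mu_0)^T · [...] = (0.2)·(-0.0058) + (-0.8)·(-0.1422) = 0.1126.

Step 5 — scale by n: T² = 5 · 0.1126 = 0.5629.

T² ≈ 0.5629
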